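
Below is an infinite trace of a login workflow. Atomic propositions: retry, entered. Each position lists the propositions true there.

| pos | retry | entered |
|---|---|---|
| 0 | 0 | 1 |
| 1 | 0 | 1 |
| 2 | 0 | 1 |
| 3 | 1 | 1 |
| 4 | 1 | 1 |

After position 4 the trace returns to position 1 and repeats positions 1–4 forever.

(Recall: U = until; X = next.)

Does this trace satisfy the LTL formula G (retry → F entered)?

retry → F entered holds at every position 0..4, and those are all positions ever visited, so G (retry → F entered) holds.
Positions where retry holds: 3, 4.
Check F entered at each: 3→ok, 4→ok.

Holds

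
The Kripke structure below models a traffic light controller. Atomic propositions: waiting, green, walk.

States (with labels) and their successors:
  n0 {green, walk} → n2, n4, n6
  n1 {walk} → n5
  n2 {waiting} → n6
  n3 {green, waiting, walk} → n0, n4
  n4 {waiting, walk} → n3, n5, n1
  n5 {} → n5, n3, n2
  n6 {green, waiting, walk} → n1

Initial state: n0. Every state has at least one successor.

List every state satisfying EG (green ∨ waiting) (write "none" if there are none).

{n0, n3, n4}

States satisfying green ∨ waiting: {n0, n2, n3, n4, n6}.
States satisfying EG (green ∨ waiting): {n0, n3, n4}.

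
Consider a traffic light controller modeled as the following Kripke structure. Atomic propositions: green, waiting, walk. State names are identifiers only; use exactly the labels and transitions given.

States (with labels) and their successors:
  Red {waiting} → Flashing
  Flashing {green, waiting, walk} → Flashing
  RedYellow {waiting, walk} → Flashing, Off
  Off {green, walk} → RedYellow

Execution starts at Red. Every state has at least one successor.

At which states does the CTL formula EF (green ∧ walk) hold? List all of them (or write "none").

States satisfying green ∧ walk: {Flashing, Off}.
States satisfying EF (green ∧ walk): {Red, Flashing, RedYellow, Off}.

{Red, Flashing, RedYellow, Off}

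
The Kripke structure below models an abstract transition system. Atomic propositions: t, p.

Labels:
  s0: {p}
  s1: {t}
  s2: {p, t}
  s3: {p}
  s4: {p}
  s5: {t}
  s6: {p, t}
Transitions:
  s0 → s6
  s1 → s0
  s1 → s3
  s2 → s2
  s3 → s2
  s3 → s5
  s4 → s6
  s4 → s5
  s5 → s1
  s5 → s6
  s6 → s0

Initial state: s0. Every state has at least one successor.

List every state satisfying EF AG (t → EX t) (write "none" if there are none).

States satisfying AG (t → EX t): {s2}.
States satisfying EF AG (t → EX t): {s1, s2, s3, s4, s5}.

{s1, s2, s3, s4, s5}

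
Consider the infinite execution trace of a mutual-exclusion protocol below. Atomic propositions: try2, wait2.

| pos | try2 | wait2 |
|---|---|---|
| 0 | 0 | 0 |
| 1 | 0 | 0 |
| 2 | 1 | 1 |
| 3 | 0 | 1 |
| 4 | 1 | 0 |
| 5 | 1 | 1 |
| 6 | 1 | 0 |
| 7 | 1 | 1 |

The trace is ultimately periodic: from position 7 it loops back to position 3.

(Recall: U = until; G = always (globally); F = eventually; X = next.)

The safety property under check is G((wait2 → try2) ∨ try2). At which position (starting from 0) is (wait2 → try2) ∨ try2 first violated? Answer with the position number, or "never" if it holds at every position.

Check (wait2 → try2) ∨ try2 at each position in order: 0 ✓, 1 ✓, 2 ✓.
At position 3 the labels are {wait2}, so (wait2 → try2) ∨ try2 is false there. This is the first violation.

3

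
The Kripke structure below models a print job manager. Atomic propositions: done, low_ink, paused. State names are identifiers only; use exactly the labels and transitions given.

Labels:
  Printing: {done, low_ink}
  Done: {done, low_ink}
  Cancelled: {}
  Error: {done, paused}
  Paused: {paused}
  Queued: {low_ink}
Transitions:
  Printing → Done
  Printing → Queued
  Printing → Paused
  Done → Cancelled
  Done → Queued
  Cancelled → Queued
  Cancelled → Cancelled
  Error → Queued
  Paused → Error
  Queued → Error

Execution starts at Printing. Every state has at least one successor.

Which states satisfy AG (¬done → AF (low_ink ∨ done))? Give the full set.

{Error, Paused, Queued}

States satisfying ¬done → AF (low_ink ∨ done): {Printing, Done, Error, Paused, Queued}.
States satisfying AG (¬done → AF (low_ink ∨ done)): {Error, Paused, Queued}.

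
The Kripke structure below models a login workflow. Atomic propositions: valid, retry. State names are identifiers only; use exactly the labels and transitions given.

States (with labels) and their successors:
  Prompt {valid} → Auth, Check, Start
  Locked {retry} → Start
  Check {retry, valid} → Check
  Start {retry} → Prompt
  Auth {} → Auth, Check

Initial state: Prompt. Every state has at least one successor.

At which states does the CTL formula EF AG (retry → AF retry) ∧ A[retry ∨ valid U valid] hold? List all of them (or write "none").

{Prompt, Locked, Check, Start}

States satisfying AG (retry → AF retry): {Prompt, Locked, Check, Start, Auth}.
States satisfying EF AG (retry → AF retry): {Prompt, Locked, Check, Start, Auth}.
States satisfying retry ∨ valid: {Prompt, Locked, Check, Start}.
States satisfying valid: {Prompt, Check}.
States satisfying A[retry ∨ valid U valid]: {Prompt, Locked, Check, Start}.
States satisfying EF AG (retry → AF retry) ∧ A[retry ∨ valid U valid]: {Prompt, Locked, Check, Start}.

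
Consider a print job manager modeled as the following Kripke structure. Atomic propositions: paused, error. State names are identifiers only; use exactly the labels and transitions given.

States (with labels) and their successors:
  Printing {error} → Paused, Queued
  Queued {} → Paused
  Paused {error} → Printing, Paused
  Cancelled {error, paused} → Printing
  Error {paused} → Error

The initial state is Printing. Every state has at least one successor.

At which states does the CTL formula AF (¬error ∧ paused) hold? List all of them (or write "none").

States satisfying ¬error ∧ paused: {Error}.
States satisfying AF (¬error ∧ paused): {Error}.

{Error}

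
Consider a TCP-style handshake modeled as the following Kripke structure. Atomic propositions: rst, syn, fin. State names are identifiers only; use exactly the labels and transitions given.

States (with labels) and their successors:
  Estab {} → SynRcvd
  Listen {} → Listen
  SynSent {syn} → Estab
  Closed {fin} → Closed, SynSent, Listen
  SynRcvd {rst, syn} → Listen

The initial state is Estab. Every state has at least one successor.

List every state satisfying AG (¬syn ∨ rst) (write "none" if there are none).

{Estab, Listen, SynRcvd}

States satisfying ¬syn ∨ rst: {Estab, Listen, Closed, SynRcvd}.
States satisfying AG (¬syn ∨ rst): {Estab, Listen, SynRcvd}.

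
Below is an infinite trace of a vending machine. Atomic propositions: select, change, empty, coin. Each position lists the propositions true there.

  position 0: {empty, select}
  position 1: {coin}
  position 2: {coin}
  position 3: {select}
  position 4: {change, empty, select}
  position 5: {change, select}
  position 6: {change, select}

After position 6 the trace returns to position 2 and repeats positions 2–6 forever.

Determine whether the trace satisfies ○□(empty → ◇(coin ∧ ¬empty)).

Satisfied

The position after 0 is 1; □(empty → ◇(coin ∧ ¬empty)) is true there.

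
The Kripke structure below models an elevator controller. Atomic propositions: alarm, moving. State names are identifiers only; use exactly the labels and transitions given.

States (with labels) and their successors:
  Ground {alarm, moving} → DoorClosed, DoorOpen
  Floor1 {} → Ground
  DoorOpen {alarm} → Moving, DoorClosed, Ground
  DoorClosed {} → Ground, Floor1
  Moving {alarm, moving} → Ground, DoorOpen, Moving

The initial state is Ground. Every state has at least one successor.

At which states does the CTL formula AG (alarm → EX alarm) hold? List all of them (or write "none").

States satisfying alarm → EX alarm: {Ground, Floor1, DoorOpen, DoorClosed, Moving}.
States satisfying AG (alarm → EX alarm): {Ground, Floor1, DoorOpen, DoorClosed, Moving}.

{Ground, Floor1, DoorOpen, DoorClosed, Moving}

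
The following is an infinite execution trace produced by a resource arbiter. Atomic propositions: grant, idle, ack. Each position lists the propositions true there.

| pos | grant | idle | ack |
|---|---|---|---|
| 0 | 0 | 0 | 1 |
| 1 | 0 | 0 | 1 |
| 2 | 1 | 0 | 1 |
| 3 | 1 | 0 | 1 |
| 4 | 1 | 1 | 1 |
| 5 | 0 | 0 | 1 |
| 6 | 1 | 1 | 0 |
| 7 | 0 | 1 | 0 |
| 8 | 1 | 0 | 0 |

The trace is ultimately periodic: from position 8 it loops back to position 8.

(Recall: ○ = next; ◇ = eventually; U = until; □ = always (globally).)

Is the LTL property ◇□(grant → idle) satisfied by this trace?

□(grant → idle) is false at every position 0..8, so it never becomes true and ◇□(grant → idle) fails.

Does not hold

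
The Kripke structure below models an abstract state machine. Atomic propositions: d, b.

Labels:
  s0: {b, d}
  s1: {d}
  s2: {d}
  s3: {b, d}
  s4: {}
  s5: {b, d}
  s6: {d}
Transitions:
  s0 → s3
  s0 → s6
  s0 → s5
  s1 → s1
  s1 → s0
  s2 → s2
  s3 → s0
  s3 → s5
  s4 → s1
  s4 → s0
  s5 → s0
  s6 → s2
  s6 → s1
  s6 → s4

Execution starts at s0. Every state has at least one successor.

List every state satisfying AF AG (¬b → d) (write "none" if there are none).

{s2}

States satisfying AG (¬b → d): {s2}.
States satisfying AF AG (¬b → d): {s2}.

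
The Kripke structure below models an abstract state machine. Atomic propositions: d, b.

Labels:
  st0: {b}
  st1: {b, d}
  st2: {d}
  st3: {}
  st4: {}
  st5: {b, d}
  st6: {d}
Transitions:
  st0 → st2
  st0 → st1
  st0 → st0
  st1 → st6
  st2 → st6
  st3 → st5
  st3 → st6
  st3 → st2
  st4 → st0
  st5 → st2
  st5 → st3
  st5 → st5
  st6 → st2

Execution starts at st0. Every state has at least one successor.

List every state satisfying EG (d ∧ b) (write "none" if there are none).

{st5}

States satisfying d ∧ b: {st1, st5}.
States satisfying EG (d ∧ b): {st5}.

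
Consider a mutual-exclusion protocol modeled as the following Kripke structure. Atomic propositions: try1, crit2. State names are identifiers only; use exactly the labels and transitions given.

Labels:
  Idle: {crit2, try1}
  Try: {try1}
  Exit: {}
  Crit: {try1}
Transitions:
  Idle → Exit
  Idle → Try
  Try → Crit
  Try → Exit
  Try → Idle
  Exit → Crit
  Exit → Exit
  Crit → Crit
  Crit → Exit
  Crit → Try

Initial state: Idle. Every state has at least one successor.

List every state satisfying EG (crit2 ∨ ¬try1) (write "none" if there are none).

States satisfying crit2 ∨ ¬try1: {Idle, Exit}.
States satisfying EG (crit2 ∨ ¬try1): {Idle, Exit}.

{Idle, Exit}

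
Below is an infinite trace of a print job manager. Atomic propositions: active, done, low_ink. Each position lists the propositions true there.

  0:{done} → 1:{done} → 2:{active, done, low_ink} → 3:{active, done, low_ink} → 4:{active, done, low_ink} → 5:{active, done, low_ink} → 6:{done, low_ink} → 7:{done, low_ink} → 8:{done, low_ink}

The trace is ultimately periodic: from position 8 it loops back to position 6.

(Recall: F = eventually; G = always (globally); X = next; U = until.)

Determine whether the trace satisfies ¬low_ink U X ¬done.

Walking from position 0: at position 2, X ¬done has not yet held and ¬low_ink fails, so ¬low_ink U X ¬done is false.

No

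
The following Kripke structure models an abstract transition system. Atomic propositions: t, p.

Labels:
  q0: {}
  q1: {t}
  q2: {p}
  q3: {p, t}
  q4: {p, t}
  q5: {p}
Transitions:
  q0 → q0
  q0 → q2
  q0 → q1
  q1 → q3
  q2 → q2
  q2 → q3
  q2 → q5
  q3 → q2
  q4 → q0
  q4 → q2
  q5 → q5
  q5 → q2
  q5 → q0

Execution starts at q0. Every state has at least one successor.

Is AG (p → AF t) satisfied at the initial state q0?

Violated

States satisfying p → AF t: {q0, q1, q3, q4}.
States satisfying AG (p → AF t): ∅.
q2 is reachable from q0 and violates p → AF t, so AG fails at q0.
q0 ∉ Sat(AG (p → AF t)).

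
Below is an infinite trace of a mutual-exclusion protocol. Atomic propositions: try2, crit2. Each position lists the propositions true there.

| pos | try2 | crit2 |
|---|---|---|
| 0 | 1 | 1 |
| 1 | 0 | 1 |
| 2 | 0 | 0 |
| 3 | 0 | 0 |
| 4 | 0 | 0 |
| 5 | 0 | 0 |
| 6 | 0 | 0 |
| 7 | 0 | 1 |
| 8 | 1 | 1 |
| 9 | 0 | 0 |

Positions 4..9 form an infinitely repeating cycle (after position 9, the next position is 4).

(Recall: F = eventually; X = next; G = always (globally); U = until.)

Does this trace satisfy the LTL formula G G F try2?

Holds

G F try2 holds at every position 0..9, and those are all positions ever visited, so G G F try2 holds.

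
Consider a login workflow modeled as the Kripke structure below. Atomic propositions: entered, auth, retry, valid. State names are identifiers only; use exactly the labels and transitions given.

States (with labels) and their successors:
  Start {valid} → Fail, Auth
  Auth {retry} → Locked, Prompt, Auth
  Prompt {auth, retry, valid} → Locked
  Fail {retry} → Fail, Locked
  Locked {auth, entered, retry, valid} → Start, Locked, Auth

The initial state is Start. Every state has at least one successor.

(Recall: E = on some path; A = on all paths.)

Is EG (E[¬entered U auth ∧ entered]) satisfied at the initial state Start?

Yes

States satisfying E[¬entered U auth ∧ entered]: {Start, Auth, Prompt, Fail, Locked}.
States satisfying EG (E[¬entered U auth ∧ entered]): {Start, Auth, Prompt, Fail, Locked}.
Start ∈ Sat(EG (E[¬entered U auth ∧ entered])).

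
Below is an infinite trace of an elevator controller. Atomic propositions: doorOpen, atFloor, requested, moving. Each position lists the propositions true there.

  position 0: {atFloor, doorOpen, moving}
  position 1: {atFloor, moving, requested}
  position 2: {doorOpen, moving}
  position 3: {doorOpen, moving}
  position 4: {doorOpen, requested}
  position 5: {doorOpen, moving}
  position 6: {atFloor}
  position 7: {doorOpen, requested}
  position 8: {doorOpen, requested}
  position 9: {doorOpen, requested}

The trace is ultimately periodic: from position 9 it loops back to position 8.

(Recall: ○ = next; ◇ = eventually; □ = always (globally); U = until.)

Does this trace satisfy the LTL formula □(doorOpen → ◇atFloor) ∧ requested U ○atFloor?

doorOpen → ◇atFloor must hold at every position from 0 onward. It fails at position 7, so □(doorOpen → ◇atFloor) is false.
Positions where doorOpen holds: 0, 2, 3, 4, 5, 7, 8, 9.
Check ◇atFloor at each: 0→ok, 2→ok, 3→ok, 4→ok, 5→ok, 7→fails, 8→fails, 9→fails.
Walking from position 0: ○atFloor first holds at position 0, and requested holds at every earlier position along the way, so requested U ○atFloor holds.
At position 0: □(doorOpen → ◇atFloor) is false; requested U ○atFloor is true; so □(doorOpen → ◇atFloor) ∧ requested U ○atFloor is false.

No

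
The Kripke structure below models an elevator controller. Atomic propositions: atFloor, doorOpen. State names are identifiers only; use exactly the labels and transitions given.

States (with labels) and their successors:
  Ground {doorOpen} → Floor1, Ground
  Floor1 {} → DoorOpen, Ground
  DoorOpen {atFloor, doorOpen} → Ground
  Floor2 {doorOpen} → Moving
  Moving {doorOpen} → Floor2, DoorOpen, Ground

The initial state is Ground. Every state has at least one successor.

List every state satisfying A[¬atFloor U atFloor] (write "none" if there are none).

States satisfying ¬atFloor: {Ground, Floor1, Floor2, Moving}.
States satisfying atFloor: {DoorOpen}.
States satisfying A[¬atFloor U atFloor]: {DoorOpen}.

{DoorOpen}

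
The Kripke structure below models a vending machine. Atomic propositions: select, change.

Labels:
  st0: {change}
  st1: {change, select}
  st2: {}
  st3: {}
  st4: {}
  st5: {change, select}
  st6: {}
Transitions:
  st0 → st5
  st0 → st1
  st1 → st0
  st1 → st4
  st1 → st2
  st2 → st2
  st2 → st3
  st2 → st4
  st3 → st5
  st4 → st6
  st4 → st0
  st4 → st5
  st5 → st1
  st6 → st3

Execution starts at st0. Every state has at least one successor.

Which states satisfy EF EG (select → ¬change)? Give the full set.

States satisfying EG (select → ¬change): {st2}.
States satisfying EF EG (select → ¬change): {st0, st1, st2, st3, st4, st5, st6}.

{st0, st1, st2, st3, st4, st5, st6}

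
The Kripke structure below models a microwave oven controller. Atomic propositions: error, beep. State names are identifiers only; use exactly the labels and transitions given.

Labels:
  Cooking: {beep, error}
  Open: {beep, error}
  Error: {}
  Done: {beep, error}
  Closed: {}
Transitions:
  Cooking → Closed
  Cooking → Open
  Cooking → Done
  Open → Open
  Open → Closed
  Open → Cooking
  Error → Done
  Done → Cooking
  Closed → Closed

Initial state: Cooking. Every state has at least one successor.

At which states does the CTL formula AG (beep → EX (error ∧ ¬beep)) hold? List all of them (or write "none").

States satisfying beep → EX (error ∧ ¬beep): {Error, Closed}.
States satisfying AG (beep → EX (error ∧ ¬beep)): {Closed}.

{Closed}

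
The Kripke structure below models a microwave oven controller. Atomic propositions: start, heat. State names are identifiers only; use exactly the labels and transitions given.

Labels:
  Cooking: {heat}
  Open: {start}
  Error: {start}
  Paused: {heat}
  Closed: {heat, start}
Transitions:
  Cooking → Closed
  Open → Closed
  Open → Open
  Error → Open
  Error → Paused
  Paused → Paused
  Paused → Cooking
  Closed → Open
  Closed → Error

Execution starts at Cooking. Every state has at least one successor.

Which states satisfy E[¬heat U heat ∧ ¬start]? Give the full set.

States satisfying ¬heat: {Open, Error}.
States satisfying heat ∧ ¬start: {Cooking, Paused}.
States satisfying E[¬heat U heat ∧ ¬start]: {Cooking, Error, Paused}.

{Cooking, Error, Paused}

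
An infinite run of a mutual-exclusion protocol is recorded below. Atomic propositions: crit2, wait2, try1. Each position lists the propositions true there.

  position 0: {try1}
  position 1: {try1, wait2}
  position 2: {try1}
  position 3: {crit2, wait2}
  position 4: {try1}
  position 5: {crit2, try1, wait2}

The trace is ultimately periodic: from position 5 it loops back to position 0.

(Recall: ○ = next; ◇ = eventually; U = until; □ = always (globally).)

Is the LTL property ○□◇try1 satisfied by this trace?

Holds

The position after 0 is 1; □◇try1 is true there.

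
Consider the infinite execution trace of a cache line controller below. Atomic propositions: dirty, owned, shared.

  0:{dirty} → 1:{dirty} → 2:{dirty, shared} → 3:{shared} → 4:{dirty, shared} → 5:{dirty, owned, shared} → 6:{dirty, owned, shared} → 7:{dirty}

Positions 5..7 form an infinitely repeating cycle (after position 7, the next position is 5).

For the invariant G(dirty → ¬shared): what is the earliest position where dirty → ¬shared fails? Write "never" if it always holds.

Check dirty → ¬shared at each position in order: 0 ✓, 1 ✓.
At position 2 the labels are {dirty, shared}, so dirty → ¬shared is false there. This is the first violation.

2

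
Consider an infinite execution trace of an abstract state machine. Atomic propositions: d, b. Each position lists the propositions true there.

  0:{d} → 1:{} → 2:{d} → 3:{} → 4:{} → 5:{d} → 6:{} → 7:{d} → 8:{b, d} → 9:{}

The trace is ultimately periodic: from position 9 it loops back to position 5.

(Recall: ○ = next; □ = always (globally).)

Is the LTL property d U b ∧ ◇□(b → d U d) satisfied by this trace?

Violated

Walking from position 0: at position 1, b has not yet held and d fails, so d U b is false.
□(b → d U d) holds at position 0, which is reachable from 0, so ◇□(b → d U d) holds.
At position 0: d U b is false; ◇□(b → d U d) is true; so d U b ∧ ◇□(b → d U d) is false.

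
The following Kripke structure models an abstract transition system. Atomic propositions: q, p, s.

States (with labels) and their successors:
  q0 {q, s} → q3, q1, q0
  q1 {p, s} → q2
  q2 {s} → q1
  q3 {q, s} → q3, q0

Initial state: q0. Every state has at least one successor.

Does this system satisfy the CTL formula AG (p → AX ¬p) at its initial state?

States satisfying p → AX ¬p: {q0, q1, q2, q3}.
States satisfying AG (p → AX ¬p): {q0, q1, q2, q3}.
Every state reachable from q0 satisfies p → AX ¬p.
q0 ∈ Sat(AG (p → AX ¬p)).

Holds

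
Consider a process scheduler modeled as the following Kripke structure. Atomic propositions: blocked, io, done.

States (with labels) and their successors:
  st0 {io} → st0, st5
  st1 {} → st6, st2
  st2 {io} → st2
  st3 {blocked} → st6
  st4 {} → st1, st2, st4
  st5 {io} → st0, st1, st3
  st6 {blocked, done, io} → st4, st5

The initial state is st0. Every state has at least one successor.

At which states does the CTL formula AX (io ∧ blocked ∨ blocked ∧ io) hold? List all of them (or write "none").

{st3}

States satisfying io ∧ blocked ∨ blocked ∧ io: {st6}.
States satisfying AX (io ∧ blocked ∨ blocked ∧ io): {st3}.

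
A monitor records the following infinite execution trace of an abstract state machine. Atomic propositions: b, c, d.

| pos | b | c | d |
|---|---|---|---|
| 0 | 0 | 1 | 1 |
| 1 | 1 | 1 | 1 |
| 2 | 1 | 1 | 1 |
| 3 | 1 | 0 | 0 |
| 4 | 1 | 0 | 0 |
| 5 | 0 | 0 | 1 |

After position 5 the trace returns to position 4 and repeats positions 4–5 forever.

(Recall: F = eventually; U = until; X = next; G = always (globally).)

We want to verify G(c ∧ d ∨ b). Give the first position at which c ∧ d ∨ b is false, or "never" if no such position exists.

5

Check c ∧ d ∨ b at each position in order: 0 ✓, 1 ✓, 2 ✓, 3 ✓, 4 ✓.
At position 5 the labels are {d}, so c ∧ d ∨ b is false there. This is the first violation.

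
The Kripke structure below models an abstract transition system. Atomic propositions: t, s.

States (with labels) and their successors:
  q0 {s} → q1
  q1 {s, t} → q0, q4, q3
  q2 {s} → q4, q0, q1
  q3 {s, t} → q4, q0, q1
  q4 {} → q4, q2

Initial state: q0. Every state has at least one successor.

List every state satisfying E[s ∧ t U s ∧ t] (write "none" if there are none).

{q1, q3}

States satisfying s ∧ t: {q1, q3}.
States satisfying E[s ∧ t U s ∧ t]: {q1, q3}.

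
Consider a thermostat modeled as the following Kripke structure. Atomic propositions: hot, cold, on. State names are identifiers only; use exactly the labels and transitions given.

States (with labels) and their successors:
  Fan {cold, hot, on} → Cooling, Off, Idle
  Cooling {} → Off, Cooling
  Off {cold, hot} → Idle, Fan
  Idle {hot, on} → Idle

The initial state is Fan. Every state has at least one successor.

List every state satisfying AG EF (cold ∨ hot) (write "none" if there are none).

{Fan, Cooling, Off, Idle}

States satisfying EF (cold ∨ hot): {Fan, Cooling, Off, Idle}.
States satisfying AG EF (cold ∨ hot): {Fan, Cooling, Off, Idle}.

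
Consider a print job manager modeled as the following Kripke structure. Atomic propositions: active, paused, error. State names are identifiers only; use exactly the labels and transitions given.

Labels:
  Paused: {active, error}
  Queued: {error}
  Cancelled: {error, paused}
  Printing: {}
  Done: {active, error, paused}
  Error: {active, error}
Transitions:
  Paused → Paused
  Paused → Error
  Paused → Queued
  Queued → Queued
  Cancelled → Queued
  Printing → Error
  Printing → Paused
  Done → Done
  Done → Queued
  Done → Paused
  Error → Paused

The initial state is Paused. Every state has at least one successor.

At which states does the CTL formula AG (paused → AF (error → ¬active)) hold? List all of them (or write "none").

States satisfying paused → AF (error → ¬active): {Paused, Queued, Cancelled, Printing, Error}.
States satisfying AG (paused → AF (error → ¬active)): {Paused, Queued, Cancelled, Printing, Error}.

{Paused, Queued, Cancelled, Printing, Error}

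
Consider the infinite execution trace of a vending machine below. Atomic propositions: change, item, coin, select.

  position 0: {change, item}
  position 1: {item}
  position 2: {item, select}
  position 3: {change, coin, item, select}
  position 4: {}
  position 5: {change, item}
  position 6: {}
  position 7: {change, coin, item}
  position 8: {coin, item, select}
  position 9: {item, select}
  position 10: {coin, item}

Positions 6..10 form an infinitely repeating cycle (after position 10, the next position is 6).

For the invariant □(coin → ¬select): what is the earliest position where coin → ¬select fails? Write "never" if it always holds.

Check coin → ¬select at each position in order: 0 ✓, 1 ✓, 2 ✓.
At position 3 the labels are {change, coin, item, select}, so coin → ¬select is false there. This is the first violation.

3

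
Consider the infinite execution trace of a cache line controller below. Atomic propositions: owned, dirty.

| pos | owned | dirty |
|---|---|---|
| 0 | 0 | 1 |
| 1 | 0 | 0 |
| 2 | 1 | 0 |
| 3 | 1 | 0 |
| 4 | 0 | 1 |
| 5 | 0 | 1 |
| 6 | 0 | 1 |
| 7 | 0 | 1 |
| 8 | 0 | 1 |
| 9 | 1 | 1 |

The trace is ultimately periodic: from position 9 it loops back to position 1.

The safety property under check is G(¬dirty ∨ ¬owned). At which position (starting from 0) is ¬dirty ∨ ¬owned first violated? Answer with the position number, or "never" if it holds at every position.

Check ¬dirty ∨ ¬owned at each position in order: 0 ✓, 1 ✓, 2 ✓, 3 ✓, 4 ✓, 5 ✓, 6 ✓, 7 ✓, 8 ✓.
At position 9 the labels are {dirty, owned}, so ¬dirty ∨ ¬owned is false there. This is the first violation.

9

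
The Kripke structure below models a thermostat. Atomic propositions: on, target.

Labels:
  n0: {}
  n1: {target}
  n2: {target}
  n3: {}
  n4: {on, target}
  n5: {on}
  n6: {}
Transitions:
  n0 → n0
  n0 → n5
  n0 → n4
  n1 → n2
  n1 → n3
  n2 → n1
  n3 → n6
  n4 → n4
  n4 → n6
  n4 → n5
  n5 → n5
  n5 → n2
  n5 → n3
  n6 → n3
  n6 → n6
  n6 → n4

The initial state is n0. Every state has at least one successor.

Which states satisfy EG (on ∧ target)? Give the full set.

States satisfying on ∧ target: {n4}.
States satisfying EG (on ∧ target): {n4}.

{n4}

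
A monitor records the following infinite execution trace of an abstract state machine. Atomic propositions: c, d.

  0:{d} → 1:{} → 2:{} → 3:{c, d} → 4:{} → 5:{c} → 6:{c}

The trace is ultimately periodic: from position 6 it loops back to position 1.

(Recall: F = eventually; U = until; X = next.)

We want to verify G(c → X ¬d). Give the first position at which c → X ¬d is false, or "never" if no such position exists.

c → X ¬d holds at every position 0..6, and those are all the positions the trace ever visits, so the invariant G(c → X ¬d) is never violated.

never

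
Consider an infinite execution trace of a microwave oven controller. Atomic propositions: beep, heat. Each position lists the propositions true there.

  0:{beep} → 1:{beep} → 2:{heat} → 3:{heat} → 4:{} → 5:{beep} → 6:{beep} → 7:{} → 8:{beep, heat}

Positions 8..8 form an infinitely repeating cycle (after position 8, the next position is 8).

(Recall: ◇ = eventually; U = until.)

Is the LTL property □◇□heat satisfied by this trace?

Holds

◇□heat holds at every position 0..8, and those are all positions ever visited, so □◇□heat holds.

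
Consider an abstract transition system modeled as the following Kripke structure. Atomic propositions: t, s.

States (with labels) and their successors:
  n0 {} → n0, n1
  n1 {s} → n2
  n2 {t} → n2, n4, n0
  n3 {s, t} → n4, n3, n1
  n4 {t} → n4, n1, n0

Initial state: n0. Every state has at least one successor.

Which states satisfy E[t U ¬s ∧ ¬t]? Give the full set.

{n0, n2, n3, n4}

States satisfying t: {n2, n3, n4}.
States satisfying ¬s ∧ ¬t: {n0}.
States satisfying E[t U ¬s ∧ ¬t]: {n0, n2, n3, n4}.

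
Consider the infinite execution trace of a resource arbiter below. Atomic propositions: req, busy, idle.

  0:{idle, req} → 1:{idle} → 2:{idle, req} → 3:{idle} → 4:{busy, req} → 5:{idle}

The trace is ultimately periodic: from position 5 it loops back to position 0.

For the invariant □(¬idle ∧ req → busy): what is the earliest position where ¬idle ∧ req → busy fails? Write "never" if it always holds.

never

¬idle ∧ req → busy holds at every position 0..5, and those are all the positions the trace ever visits, so the invariant □(¬idle ∧ req → busy) is never violated.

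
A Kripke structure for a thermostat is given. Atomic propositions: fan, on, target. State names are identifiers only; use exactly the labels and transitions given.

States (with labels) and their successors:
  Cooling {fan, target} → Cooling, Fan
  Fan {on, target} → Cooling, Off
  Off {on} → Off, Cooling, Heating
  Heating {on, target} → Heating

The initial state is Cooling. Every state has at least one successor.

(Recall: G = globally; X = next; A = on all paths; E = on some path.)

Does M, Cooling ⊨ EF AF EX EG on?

States satisfying AF EX EG on: {Cooling, Fan, Off, Heating}.
States satisfying EF AF EX EG on: {Cooling, Fan, Off, Heating}.
Some path from Cooling reaches a state where AF EX EG on holds.
Cooling ∈ Sat(EF AF EX EG on).

Yes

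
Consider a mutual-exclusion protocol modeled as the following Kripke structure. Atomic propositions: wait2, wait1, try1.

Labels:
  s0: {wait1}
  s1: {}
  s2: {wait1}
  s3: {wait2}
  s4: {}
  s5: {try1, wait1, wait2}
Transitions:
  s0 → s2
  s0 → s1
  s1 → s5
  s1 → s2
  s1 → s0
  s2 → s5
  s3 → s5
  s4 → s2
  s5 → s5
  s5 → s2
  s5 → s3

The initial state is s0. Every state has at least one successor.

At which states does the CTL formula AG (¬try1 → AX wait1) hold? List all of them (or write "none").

States satisfying ¬try1 → AX wait1: {s1, s2, s3, s4, s5}.
States satisfying AG (¬try1 → AX wait1): {s2, s3, s4, s5}.

{s2, s3, s4, s5}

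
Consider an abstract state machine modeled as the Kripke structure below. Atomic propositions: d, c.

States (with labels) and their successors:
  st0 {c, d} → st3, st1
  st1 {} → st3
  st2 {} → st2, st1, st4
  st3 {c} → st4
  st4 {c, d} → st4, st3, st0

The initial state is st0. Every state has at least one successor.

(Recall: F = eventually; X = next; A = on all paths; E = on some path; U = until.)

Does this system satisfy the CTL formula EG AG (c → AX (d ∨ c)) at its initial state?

Does not hold

States satisfying AG (c → AX (d ∨ c)): ∅.
States satisfying EG AG (c → AX (d ∨ c)): ∅.
No suitable path/successor from st0 witnesses the formula.
st0 ∉ Sat(EG AG (c → AX (d ∨ c))).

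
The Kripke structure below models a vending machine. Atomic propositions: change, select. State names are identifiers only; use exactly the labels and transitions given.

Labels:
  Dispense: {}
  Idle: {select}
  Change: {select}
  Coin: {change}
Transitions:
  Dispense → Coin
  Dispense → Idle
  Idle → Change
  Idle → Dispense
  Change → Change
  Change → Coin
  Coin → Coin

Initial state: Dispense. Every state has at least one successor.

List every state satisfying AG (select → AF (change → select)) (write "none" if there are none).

States satisfying select → AF (change → select): {Dispense, Idle, Change, Coin}.
States satisfying AG (select → AF (change → select)): {Dispense, Idle, Change, Coin}.

{Dispense, Idle, Change, Coin}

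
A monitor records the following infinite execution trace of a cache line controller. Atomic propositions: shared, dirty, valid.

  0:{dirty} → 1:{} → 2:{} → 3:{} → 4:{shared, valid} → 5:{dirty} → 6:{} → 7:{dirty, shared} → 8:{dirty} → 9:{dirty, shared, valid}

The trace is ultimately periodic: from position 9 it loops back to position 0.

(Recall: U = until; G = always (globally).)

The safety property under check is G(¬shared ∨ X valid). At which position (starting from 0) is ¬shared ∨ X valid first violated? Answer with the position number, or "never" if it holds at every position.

Check ¬shared ∨ X valid at each position in order: 0 ✓, 1 ✓, 2 ✓, 3 ✓.
At position 4 the labels are {shared, valid} and the next position 5 has {dirty}, so ¬shared ∨ X valid is false there. This is the first violation.

4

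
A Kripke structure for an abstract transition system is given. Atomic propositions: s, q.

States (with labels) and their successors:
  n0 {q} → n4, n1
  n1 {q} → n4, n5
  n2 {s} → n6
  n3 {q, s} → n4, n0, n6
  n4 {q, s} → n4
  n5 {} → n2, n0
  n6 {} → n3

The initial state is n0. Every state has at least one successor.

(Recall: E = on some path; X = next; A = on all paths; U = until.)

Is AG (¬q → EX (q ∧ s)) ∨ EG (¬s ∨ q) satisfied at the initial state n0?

States satisfying ¬q → EX (q ∧ s): {n0, n1, n3, n4, n6}.
States satisfying AG (¬q → EX (q ∧ s)): {n4}.
States satisfying ¬s ∨ q: {n0, n1, n3, n4, n5, n6}.
States satisfying EG (¬s ∨ q): {n0, n1, n3, n4, n5, n6}.
States satisfying AG (¬q → EX (q ∧ s)) ∨ EG (¬s ∨ q): {n0, n1, n3, n4, n5, n6}.
n0 ∈ Sat(AG (¬q → EX (q ∧ s)) ∨ EG (¬s ∨ q)).

Satisfied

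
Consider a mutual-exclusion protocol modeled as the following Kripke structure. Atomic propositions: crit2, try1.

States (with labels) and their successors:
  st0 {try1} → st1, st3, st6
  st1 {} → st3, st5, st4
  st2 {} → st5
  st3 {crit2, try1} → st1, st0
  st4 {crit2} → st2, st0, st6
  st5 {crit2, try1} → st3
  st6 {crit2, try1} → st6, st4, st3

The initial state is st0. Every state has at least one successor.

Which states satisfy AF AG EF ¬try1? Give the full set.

States satisfying AG EF ¬try1: {st0, st1, st2, st3, st4, st5, st6}.
States satisfying AF AG EF ¬try1: {st0, st1, st2, st3, st4, st5, st6}.

{st0, st1, st2, st3, st4, st5, st6}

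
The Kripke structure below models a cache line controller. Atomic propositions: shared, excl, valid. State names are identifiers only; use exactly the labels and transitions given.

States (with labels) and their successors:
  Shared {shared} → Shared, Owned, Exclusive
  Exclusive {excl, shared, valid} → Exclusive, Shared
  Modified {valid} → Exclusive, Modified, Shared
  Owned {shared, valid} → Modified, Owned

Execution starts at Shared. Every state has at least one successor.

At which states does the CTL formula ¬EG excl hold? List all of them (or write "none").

{Shared, Modified, Owned}

States satisfying excl: {Exclusive}.
States satisfying EG excl: {Exclusive}.
States satisfying ¬EG excl: {Shared, Modified, Owned}.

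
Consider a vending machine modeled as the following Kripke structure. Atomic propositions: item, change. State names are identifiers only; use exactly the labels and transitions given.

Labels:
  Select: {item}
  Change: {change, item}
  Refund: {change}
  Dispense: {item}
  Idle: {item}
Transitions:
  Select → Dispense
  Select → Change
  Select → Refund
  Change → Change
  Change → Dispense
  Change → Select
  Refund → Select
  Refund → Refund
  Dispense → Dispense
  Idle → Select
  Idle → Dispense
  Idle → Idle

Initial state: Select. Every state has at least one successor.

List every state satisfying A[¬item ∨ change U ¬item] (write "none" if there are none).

States satisfying ¬item ∨ change: {Change, Refund}.
States satisfying ¬item: {Refund}.
States satisfying A[¬item ∨ change U ¬item]: {Refund}.

{Refund}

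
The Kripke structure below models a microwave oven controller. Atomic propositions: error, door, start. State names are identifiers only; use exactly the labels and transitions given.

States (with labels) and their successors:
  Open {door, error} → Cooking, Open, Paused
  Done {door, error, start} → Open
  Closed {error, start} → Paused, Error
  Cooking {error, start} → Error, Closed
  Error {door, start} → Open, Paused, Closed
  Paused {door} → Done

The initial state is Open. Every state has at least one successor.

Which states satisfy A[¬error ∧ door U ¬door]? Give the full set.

States satisfying ¬error ∧ door: {Error, Paused}.
States satisfying ¬door: {Closed, Cooking}.
States satisfying A[¬error ∧ door U ¬door]: {Closed, Cooking}.

{Closed, Cooking}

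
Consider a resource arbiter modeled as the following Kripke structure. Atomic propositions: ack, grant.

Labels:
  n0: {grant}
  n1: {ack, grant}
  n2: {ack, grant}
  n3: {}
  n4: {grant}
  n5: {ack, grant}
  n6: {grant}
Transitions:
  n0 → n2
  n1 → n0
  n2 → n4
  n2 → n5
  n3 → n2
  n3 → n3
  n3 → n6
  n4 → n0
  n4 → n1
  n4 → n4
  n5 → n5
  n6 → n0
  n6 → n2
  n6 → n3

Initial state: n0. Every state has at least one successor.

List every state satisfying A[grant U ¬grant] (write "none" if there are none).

States satisfying grant: {n0, n1, n2, n4, n5, n6}.
States satisfying ¬grant: {n3}.
States satisfying A[grant U ¬grant]: {n3}.

{n3}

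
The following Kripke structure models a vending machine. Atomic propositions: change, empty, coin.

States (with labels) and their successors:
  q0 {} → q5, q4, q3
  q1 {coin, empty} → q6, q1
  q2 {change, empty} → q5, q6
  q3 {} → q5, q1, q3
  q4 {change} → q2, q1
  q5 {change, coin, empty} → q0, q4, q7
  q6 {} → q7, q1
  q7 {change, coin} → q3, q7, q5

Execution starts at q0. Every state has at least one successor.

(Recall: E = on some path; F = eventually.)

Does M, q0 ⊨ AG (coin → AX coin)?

Does not hold

States satisfying coin → AX coin: {q0, q2, q3, q4, q6}.
States satisfying AG (coin → AX coin): ∅.
q1 is reachable from q0 and violates coin → AX coin, so AG fails at q0.
q0 ∉ Sat(AG (coin → AX coin)).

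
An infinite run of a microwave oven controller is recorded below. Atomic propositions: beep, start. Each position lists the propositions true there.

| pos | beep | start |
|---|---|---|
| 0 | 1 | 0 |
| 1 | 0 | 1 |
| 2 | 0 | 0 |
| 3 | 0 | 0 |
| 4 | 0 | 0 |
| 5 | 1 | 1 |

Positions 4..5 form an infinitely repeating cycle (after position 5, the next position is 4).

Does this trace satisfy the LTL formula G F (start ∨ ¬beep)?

Satisfied

F (start ∨ ¬beep) holds at every position 0..5, and those are all positions ever visited, so G F (start ∨ ¬beep) holds.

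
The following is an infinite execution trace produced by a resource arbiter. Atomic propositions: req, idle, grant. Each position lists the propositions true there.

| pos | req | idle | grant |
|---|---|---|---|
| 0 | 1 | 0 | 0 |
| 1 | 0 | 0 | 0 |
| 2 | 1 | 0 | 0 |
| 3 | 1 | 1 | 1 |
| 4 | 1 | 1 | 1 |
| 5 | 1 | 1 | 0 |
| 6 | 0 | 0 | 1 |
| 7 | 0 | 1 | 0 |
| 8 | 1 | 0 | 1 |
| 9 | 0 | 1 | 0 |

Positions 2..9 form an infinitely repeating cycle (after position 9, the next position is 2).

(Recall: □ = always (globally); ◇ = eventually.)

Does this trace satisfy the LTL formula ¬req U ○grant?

Walking from position 0: at position 0, ○grant has not yet held and ¬req fails, so ¬req U ○grant is false.

Violated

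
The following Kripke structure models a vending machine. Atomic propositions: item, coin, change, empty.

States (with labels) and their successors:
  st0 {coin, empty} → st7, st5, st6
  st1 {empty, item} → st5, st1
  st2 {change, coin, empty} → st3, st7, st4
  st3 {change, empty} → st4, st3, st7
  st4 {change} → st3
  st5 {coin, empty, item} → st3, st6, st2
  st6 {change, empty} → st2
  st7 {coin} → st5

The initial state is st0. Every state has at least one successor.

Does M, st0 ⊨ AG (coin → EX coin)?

Yes

States satisfying coin → EX coin: {st0, st1, st2, st3, st4, st5, st6, st7}.
States satisfying AG (coin → EX coin): {st0, st1, st2, st3, st4, st5, st6, st7}.
Every state reachable from st0 satisfies coin → EX coin.
st0 ∈ Sat(AG (coin → EX coin)).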